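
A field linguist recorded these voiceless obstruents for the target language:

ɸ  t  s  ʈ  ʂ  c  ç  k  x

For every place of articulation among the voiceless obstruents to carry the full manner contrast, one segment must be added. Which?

/p/

bilabial: stop —, fricative /ɸ/.
alveolar: stop /t/, fricative /s/.
retroflex: stop /ʈ/, fricative /ʂ/.
palatal: stop /c/, fricative /ç/.
velar: stop /k/, fricative /x/.
The bilabial row has no stop member, so the gap is the bilabial stop /p/.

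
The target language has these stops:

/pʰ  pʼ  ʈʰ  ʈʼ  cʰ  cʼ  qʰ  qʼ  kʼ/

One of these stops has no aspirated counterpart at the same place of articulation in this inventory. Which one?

/kʼ/

Bilabial: /pʰ/ ~ /pʼ/
Retroflex: /ʈʰ/ ~ /ʈʼ/
Palatal: /cʰ/ ~ /cʼ/
Uvular: /qʰ/ ~ /qʼ/
Velar: only /kʼ/ (ejective); no aspirated partner.
So /kʼ/ is the unpaired segment.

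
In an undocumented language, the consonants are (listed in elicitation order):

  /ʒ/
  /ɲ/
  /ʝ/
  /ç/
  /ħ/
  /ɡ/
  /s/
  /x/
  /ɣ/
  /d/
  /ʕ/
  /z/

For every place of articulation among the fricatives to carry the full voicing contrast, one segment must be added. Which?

place of articulation  voiceless  voiced  
alveolar          s         z       
postalveolar      —         ʒ       
palatal           ç         ʝ       
velar             x         ɣ       
pharyngeal        ħ         ʕ       
The postalveolar row has no voiceless member, so the gap is the voiceless postalveolar fricative /ʃ/.

/ʃ/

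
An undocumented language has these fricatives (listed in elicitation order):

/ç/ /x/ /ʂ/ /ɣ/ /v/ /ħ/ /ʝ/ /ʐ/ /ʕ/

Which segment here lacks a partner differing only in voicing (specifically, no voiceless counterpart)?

Retroflex: /ʂ/ ~ /ʐ/
Palatal: /ç/ ~ /ʝ/
Velar: /x/ ~ /ɣ/
Pharyngeal: /ħ/ ~ /ʕ/
Labiodental: only /v/ (voiced); no voiceless partner.
So /v/ is the unpaired segment.

/v/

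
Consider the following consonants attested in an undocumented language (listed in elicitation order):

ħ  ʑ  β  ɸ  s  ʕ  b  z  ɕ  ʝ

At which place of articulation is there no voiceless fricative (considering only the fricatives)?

Voiceless: /ɸ/ (bilabial), /s/ (alveolar), /ɕ/ (alveolo-palatal), /ħ/ (pharyngeal).
Voiced: /β/ (bilabial), /z/ (alveolar), /ʑ/ (alveolo-palatal), /ʝ/ (palatal), /ʕ/ (pharyngeal).
Every place of articulation has a voiceless member except palatal, where /ç/ would be expected.

palatal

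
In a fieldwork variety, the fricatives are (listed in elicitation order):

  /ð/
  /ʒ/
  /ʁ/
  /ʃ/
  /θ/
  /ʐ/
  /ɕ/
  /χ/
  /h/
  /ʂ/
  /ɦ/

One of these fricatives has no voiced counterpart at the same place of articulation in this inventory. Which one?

/ɕ/

Dental: /θ/ ~ /ð/
Postalveolar: /ʃ/ ~ /ʒ/
Retroflex: /ʂ/ ~ /ʐ/
Uvular: /χ/ ~ /ʁ/
Glottal: /h/ ~ /ɦ/
Alveolo-palatal: only /ɕ/ (voiceless); no voiced partner.
So /ɕ/ is the unpaired segment.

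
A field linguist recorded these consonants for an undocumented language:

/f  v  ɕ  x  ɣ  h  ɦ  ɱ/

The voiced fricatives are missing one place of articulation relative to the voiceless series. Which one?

alveolo-palatal

Voiceless: /f/ (labiodental), /ɕ/ (alveolo-palatal), /x/ (velar), /h/ (glottal).
Voiced: /v/ (labiodental), /ɣ/ (velar), /ɦ/ (glottal).
Every place of articulation has a voiced member except alveolo-palatal, where /ʑ/ would be expected.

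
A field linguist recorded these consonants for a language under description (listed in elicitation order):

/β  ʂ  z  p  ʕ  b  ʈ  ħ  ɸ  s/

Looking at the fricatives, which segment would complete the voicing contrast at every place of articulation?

Voiceless: /ɸ/ (bilabial), /s/ (alveolar), /ʂ/ (retroflex), /ħ/ (pharyngeal).
Voiced: /β/ (bilabial), /z/ (alveolar), /ʕ/ (pharyngeal).
The retroflex row has no voiced member, so the gap is the voiced retroflex fricative /ʐ/.

/ʐ/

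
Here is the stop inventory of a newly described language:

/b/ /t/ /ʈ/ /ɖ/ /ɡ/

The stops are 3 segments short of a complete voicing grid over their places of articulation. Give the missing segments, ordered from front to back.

/p/, /d/, /k/

place of articulation  voiceless  voiced  
bilabial          —         b       
alveolar          t         —       
retroflex         ʈ         ɖ       
velar             —         ɡ       
Gaps, from front to back: bilabial lacks voiceless (/p/); alveolar lacks voiced (/d/); velar lacks voiceless (/k/).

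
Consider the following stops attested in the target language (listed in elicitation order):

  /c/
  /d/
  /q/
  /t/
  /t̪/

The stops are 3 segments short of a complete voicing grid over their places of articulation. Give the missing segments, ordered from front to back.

/d̪/, /ɟ/, /ɢ/

place of articulation  voiceless  voiced  
dental            t̪        —       
alveolar          t         d       
palatal           c         —       
uvular            q         —       
Gaps, from front to back: dental lacks voiced (/d̪/); palatal lacks voiced (/ɟ/); uvular lacks voiced (/ɢ/).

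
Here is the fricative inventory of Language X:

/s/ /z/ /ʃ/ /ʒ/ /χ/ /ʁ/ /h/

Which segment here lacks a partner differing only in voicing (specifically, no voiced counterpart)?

Alveolar: /s/ ~ /z/
Postalveolar: /ʃ/ ~ /ʒ/
Uvular: /χ/ ~ /ʁ/
Glottal: only /h/ (voiceless); no voiced partner.
So /h/ is the unpaired segment.

/h/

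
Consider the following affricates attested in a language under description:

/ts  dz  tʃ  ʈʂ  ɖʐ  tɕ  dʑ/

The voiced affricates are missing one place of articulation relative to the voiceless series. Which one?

place of articulation  voiceless  voiced  
alveolar          ts        dz      
postalveolar      tʃ        —       
retroflex         ʈʂ        ɖʐ      
alveolo-palatal   tɕ        dʑ      
Every place of articulation has a voiced member except postalveolar, where /dʒ/ would be expected.

postalveolar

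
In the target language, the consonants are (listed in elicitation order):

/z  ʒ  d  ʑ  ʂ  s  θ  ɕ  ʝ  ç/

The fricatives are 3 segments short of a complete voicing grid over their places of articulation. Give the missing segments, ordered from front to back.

/ð/, /ʃ/, /ʐ/

place of articulation  voiceless  voiced  
dental            θ         —       
alveolar          s         z       
postalveolar      —         ʒ       
retroflex         ʂ         —       
alveolo-palatal   ɕ         ʑ       
palatal           ç         ʝ       
Gaps, from front to back: dental lacks voiced (/ð/); postalveolar lacks voiceless (/ʃ/); retroflex lacks voiced (/ʐ/).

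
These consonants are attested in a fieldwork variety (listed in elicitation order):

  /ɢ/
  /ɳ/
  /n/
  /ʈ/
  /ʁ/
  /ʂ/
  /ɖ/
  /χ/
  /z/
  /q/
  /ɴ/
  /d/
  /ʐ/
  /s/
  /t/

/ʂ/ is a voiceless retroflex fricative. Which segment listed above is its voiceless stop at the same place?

The voiceless stop at the same place is a voiceless retroflex stop — in this inventory, /ʈ/.

/ʈ/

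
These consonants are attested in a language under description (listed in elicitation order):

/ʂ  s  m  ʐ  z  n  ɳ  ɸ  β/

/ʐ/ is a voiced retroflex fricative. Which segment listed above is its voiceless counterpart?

The voiceless counterpart is a voiceless retroflex fricative — in this inventory, /ʂ/.

/ʂ/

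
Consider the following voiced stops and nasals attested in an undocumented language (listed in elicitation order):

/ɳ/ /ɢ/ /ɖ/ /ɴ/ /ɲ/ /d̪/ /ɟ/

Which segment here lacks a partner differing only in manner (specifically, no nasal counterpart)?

/d̪/

Retroflex: /ɖ/ ~ /ɳ/
Palatal: /ɟ/ ~ /ɲ/
Uvular: /ɢ/ ~ /ɴ/
Dental: only /d̪/ (oral stop); no nasal partner.
So /d̪/ is the unpaired segment.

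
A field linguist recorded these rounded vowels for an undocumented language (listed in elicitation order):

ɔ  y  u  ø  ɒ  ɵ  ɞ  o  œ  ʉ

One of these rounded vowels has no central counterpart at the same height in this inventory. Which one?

/ɒ/

High: /y/ ~ /ʉ/ ~ /u/
High-mid: /ø/ ~ /ɵ/ ~ /o/
Low-mid: /œ/ ~ /ɞ/ ~ /ɔ/
Low: only /ɒ/ (back); no central partner.
So /ɒ/ is the unpaired segment.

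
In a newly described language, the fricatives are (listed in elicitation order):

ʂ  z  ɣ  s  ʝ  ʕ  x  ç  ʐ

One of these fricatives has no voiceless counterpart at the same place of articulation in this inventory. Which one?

Alveolar: /s/ ~ /z/
Retroflex: /ʂ/ ~ /ʐ/
Palatal: /ç/ ~ /ʝ/
Velar: /x/ ~ /ɣ/
Pharyngeal: only /ʕ/ (voiced); no voiceless partner.
So /ʕ/ is the unpaired segment.

/ʕ/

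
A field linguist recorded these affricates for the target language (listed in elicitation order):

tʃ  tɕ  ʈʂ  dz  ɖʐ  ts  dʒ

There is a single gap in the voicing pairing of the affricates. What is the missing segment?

/dʑ/

Voiceless: /ts/ (alveolar), /tʃ/ (postalveolar), /ʈʂ/ (retroflex), /tɕ/ (alveolo-palatal).
Voiced: /dz/ (alveolar), /dʒ/ (postalveolar), /ɖʐ/ (retroflex).
The alveolo-palatal row has no voiced member, so the gap is the voiced alveolo-palatal affricate /dʑ/.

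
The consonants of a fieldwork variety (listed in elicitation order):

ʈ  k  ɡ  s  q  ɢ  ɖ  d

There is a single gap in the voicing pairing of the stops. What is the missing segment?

/t/

Voiceless: /ʈ/ (retroflex), /k/ (velar), /q/ (uvular).
Voiced: /d/ (alveolar), /ɖ/ (retroflex), /ɡ/ (velar), /ɢ/ (uvular).
The alveolar row has no voiceless member, so the gap is the voiceless alveolar stop /t/.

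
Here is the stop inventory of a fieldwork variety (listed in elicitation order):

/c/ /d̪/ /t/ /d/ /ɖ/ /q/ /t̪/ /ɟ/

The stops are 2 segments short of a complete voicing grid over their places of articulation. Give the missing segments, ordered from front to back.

Voiceless: /t̪/ (dental), /t/ (alveolar), /c/ (palatal), /q/ (uvular).
Voiced: /d̪/ (dental), /d/ (alveolar), /ɖ/ (retroflex), /ɟ/ (palatal).
Gaps, from front to back: retroflex lacks voiceless (/ʈ/); uvular lacks voiced (/ɢ/).

/ʈ/, /ɢ/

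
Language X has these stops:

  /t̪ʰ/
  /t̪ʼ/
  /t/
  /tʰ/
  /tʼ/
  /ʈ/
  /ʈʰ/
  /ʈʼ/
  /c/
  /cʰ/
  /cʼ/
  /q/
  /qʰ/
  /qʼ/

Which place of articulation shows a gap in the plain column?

dental

place of articulation  plain     aspirated  ejective
dental            —         t̪ʰ       t̪ʼ     
alveolar          t         tʰ        tʼ      
retroflex         ʈ         ʈʰ        ʈʼ      
palatal           c         cʰ        cʼ      
uvular            q         qʰ        qʼ      
Every place of articulation has a plain member except dental, where /t̪/ would be expected.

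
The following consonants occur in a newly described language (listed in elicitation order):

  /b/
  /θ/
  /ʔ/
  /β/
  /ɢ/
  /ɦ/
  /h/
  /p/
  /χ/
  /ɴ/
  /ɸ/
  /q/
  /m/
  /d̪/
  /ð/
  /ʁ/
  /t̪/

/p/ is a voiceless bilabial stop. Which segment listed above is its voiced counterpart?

/b/

The voiced counterpart is a voiced bilabial stop — in this inventory, /b/.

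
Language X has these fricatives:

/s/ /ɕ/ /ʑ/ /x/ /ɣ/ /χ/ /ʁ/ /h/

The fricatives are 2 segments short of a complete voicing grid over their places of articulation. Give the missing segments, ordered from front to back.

/z/, /ɦ/

Voiceless: /s/ (alveolar), /ɕ/ (alveolo-palatal), /x/ (velar), /χ/ (uvular), /h/ (glottal).
Voiced: /ʑ/ (alveolo-palatal), /ɣ/ (velar), /ʁ/ (uvular).
Gaps, from front to back: alveolar lacks voiced (/z/); glottal lacks voiced (/ɦ/).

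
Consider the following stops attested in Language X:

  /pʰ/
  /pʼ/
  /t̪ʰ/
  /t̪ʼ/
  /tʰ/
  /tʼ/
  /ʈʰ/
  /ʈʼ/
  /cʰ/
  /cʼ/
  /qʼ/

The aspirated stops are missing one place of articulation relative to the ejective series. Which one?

uvular

place of articulation  aspirated  ejective
bilabial          pʰ        pʼ      
dental            t̪ʰ       t̪ʼ     
alveolar          tʰ        tʼ      
retroflex         ʈʰ        ʈʼ      
palatal           cʰ        cʼ      
uvular            —         qʼ      
Every place of articulation has an aspirated member except uvular, where /qʰ/ would be expected.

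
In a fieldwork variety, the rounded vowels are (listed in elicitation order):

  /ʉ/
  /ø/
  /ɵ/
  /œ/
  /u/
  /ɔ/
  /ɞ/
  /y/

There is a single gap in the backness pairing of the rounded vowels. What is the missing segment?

high: front /y/, central /ʉ/, back /u/.
high-mid: front /ø/, central /ɵ/, back —.
low-mid: front /œ/, central /ɞ/, back /ɔ/.
The high-mid row has no back member, so the gap is the high-mid back rounded vowel /o/.

/o/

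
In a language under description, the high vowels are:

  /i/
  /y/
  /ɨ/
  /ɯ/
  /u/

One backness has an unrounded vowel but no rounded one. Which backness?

front: unrounded /i/, rounded /y/.
central: unrounded /ɨ/, rounded —.
back: unrounded /ɯ/, rounded /u/.
Every backness has a rounded member except central, where /ʉ/ would be expected.

central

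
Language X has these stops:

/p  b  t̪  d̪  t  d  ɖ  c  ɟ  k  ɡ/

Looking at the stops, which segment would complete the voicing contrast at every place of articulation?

place of articulation  voiceless  voiced  
bilabial          p         b       
dental            t̪        d̪      
alveolar          t         d       
retroflex         —         ɖ       
palatal           c         ɟ       
velar             k         ɡ       
The retroflex row has no voiceless member, so the gap is the voiceless retroflex stop /ʈ/.

/ʈ/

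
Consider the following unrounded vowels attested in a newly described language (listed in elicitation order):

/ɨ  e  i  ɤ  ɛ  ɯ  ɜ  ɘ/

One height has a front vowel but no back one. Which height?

low-mid

Front: /i/ (high), /e/ (high-mid), /ɛ/ (low-mid).
Central: /ɨ/ (high), /ɘ/ (high-mid), /ɜ/ (low-mid).
Back: /ɯ/ (high), /ɤ/ (high-mid).
Every height has a back member except low-mid, where /ʌ/ would be expected.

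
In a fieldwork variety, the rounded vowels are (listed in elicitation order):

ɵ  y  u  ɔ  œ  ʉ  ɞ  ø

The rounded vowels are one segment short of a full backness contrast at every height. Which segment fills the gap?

high: front /y/, central /ʉ/, back /u/.
high-mid: front /ø/, central /ɵ/, back —.
low-mid: front /œ/, central /ɞ/, back /ɔ/.
The high-mid row has no back member, so the gap is the high-mid back rounded vowel /o/.

/o/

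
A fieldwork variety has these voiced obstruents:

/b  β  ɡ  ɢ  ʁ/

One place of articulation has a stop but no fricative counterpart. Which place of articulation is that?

velar

Stop: /b/ (bilabial), /ɡ/ (velar), /ɢ/ (uvular).
Fricative: /β/ (bilabial), /ʁ/ (uvular).
Every place of articulation has a fricative member except velar, where /ɣ/ would be expected.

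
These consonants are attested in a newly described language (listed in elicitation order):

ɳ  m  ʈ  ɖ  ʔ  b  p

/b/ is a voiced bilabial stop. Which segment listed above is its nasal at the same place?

The nasal at the same place is a bilabial nasal — in this inventory, /m/.

/m/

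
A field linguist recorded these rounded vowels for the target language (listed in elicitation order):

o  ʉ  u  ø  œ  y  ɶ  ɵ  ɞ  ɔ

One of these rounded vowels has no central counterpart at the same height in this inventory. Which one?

High: /y/ ~ /ʉ/ ~ /u/
High-mid: /ø/ ~ /ɵ/ ~ /o/
Low-mid: /œ/ ~ /ɞ/ ~ /ɔ/
Low: only /ɶ/ (front); no central partner.
So /ɶ/ is the unpaired segment.

/ɶ/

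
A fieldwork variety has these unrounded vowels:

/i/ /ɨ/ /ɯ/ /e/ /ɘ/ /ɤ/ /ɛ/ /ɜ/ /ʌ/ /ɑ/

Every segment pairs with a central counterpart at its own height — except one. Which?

/ɑ/

High: /i/ ~ /ɨ/ ~ /ɯ/
High-mid: /e/ ~ /ɘ/ ~ /ɤ/
Low-mid: /ɛ/ ~ /ɜ/ ~ /ʌ/
Low: only /ɑ/ (back); no central partner.
So /ɑ/ is the unpaired segment.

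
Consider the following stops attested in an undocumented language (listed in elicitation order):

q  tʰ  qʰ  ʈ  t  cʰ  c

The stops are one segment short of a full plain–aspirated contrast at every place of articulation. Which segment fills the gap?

place of articulation  plain     aspirated
alveolar          t         tʰ      
retroflex         ʈ         —       
palatal           c         cʰ      
uvular            q         qʰ      
The retroflex row has no aspirated member, so the gap is the aspirated retroflex stop /ʈʰ/.

/ʈʰ/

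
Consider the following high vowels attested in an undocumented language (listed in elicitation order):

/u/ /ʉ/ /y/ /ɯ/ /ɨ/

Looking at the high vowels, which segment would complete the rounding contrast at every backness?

front: unrounded —, rounded /y/.
central: unrounded /ɨ/, rounded /ʉ/.
back: unrounded /ɯ/, rounded /u/.
The front row has no unrounded member, so the gap is the front unrounded vowel /i/.

/i/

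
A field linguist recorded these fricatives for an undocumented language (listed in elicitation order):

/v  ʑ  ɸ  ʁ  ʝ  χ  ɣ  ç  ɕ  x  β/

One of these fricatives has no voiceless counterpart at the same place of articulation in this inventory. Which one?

/v/

Bilabial: /ɸ/ ~ /β/
Alveolo-palatal: /ɕ/ ~ /ʑ/
Palatal: /ç/ ~ /ʝ/
Velar: /x/ ~ /ɣ/
Uvular: /χ/ ~ /ʁ/
Labiodental: only /v/ (voiced); no voiceless partner.
So /v/ is the unpaired segment.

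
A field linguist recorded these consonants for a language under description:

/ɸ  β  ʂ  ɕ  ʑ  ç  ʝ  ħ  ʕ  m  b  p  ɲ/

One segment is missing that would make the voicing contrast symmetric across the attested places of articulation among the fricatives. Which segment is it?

Voiceless: /ɸ/ (bilabial), /ʂ/ (retroflex), /ɕ/ (alveolo-palatal), /ç/ (palatal), /ħ/ (pharyngeal).
Voiced: /β/ (bilabial), /ʑ/ (alveolo-palatal), /ʝ/ (palatal), /ʕ/ (pharyngeal).
The retroflex row has no voiced member, so the gap is the voiced retroflex fricative /ʐ/.

/ʐ/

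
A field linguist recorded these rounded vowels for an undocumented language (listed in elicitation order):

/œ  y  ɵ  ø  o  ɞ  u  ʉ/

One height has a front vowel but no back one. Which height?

low-mid

height            front     central   back    
high              y         ʉ         u       
high-mid          ø         ɵ         o       
low-mid           œ         ɞ         —       
Every height has a back member except low-mid, where /ɔ/ would be expected.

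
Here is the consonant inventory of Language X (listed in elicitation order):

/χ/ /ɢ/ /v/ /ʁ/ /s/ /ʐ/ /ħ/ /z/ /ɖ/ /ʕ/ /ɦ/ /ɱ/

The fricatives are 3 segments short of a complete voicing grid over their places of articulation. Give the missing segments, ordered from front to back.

/f/, /ʂ/, /h/

Voiceless: /s/ (alveolar), /χ/ (uvular), /ħ/ (pharyngeal).
Voiced: /v/ (labiodental), /z/ (alveolar), /ʐ/ (retroflex), /ʁ/ (uvular), /ʕ/ (pharyngeal), /ɦ/ (glottal).
Gaps, from front to back: labiodental lacks voiceless (/f/); retroflex lacks voiceless (/ʂ/); glottal lacks voiceless (/h/).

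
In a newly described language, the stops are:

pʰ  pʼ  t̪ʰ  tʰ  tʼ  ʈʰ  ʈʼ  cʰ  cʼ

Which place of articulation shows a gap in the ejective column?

dental

bilabial: aspirated /pʰ/, ejective /pʼ/.
dental: aspirated /t̪ʰ/, ejective —.
alveolar: aspirated /tʰ/, ejective /tʼ/.
retroflex: aspirated /ʈʰ/, ejective /ʈʼ/.
palatal: aspirated /cʰ/, ejective /cʼ/.
Every place of articulation has an ejective member except dental, where /t̪ʼ/ would be expected.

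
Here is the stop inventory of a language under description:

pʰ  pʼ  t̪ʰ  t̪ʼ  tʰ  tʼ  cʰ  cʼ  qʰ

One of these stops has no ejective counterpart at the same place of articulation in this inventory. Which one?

Bilabial: /pʰ/ ~ /pʼ/
Dental: /t̪ʰ/ ~ /t̪ʼ/
Alveolar: /tʰ/ ~ /tʼ/
Palatal: /cʰ/ ~ /cʼ/
Uvular: only /qʰ/ (aspirated); no ejective partner.
So /qʰ/ is the unpaired segment.

/qʰ/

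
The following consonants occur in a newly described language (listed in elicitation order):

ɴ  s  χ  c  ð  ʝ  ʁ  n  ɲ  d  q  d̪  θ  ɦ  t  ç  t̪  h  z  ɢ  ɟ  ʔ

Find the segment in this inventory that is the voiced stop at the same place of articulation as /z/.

/d/

/z/ is a voiced alveolar fricative.
The voiced stop at the same place is a voiced alveolar stop — in this inventory, /d/.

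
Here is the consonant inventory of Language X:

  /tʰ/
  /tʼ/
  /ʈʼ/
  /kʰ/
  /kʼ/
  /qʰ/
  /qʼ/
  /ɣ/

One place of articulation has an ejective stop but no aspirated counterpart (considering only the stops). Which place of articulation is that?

alveolar: aspirated /tʰ/, ejective /tʼ/.
retroflex: aspirated —, ejective /ʈʼ/.
velar: aspirated /kʰ/, ejective /kʼ/.
uvular: aspirated /qʰ/, ejective /qʼ/.
Every place of articulation has an aspirated member except retroflex, where /ʈʰ/ would be expected.

retroflex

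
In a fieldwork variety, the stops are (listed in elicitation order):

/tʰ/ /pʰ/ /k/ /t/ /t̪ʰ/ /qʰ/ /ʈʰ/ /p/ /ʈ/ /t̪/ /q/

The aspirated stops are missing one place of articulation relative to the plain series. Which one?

velar

bilabial: plain /p/, aspirated /pʰ/.
dental: plain /t̪/, aspirated /t̪ʰ/.
alveolar: plain /t/, aspirated /tʰ/.
retroflex: plain /ʈ/, aspirated /ʈʰ/.
velar: plain /k/, aspirated —.
uvular: plain /q/, aspirated /qʰ/.
Every place of articulation has an aspirated member except velar, where /kʰ/ would be expected.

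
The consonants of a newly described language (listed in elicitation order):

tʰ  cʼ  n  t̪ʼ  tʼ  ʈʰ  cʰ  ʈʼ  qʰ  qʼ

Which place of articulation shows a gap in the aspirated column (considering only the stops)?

dental

Aspirated: /tʰ/ (alveolar), /ʈʰ/ (retroflex), /cʰ/ (palatal), /qʰ/ (uvular).
Ejective: /t̪ʼ/ (dental), /tʼ/ (alveolar), /ʈʼ/ (retroflex), /cʼ/ (palatal), /qʼ/ (uvular).
Every place of articulation has an aspirated member except dental, where /t̪ʰ/ would be expected.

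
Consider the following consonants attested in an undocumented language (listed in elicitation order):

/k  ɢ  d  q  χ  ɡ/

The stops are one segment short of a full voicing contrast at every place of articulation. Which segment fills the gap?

Voiceless: /k/ (velar), /q/ (uvular).
Voiced: /d/ (alveolar), /ɡ/ (velar), /ɢ/ (uvular).
The alveolar row has no voiceless member, so the gap is the voiceless alveolar stop /t/.

/t/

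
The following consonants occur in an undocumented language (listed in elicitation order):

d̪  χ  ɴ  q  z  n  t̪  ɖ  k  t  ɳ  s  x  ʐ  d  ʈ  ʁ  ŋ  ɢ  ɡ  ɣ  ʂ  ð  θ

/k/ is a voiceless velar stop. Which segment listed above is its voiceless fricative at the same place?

/x/

The voiceless fricative at the same place is a voiceless velar fricative — in this inventory, /x/.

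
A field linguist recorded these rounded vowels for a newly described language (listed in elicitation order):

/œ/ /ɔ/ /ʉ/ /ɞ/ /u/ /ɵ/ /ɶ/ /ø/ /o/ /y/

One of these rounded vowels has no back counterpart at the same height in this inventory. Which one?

High: /y/ ~ /ʉ/ ~ /u/
High-mid: /ø/ ~ /ɵ/ ~ /o/
Low-mid: /œ/ ~ /ɞ/ ~ /ɔ/
Low: only /ɶ/ (front); no back partner.
So /ɶ/ is the unpaired segment.

/ɶ/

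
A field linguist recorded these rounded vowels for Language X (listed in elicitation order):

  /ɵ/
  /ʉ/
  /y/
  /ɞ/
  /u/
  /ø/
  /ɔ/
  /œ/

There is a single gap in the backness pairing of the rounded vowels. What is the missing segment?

high: front /y/, central /ʉ/, back /u/.
high-mid: front /ø/, central /ɵ/, back —.
low-mid: front /œ/, central /ɞ/, back /ɔ/.
The high-mid row has no back member, so the gap is the high-mid back rounded vowel /o/.

/o/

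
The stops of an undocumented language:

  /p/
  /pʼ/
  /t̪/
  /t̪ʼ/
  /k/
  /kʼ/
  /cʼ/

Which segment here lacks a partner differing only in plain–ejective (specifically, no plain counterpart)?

/cʼ/

Bilabial: /p/ ~ /pʼ/
Dental: /t̪/ ~ /t̪ʼ/
Velar: /k/ ~ /kʼ/
Palatal: only /cʼ/ (ejective); no plain partner.
So /cʼ/ is the unpaired segment.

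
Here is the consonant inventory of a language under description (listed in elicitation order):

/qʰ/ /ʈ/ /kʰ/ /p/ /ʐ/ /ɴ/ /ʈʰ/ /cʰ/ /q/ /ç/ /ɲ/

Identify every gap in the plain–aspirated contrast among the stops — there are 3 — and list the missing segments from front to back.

/pʰ/, /c/, /k/

Plain: /p/ (bilabial), /ʈ/ (retroflex), /q/ (uvular).
Aspirated: /ʈʰ/ (retroflex), /cʰ/ (palatal), /kʰ/ (velar), /qʰ/ (uvular).
Gaps, from front to back: bilabial lacks aspirated (/pʰ/); palatal lacks plain (/c/); velar lacks plain (/k/).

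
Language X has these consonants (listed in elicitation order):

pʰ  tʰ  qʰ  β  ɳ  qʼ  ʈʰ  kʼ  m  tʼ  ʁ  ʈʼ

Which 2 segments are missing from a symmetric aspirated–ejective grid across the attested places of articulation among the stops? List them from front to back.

place of articulation  aspirated  ejective
bilabial          pʰ        —       
alveolar          tʰ        tʼ      
retroflex         ʈʰ        ʈʼ      
velar             —         kʼ      
uvular            qʰ        qʼ      
Gaps, from front to back: bilabial lacks ejective (/pʼ/); velar lacks aspirated (/kʰ/).

/pʼ/, /kʰ/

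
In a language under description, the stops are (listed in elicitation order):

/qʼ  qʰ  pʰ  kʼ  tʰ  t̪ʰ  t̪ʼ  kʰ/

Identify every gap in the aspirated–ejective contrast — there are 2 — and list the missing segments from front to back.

place of articulation  aspirated  ejective
bilabial          pʰ        —       
dental            t̪ʰ       t̪ʼ     
alveolar          tʰ        —       
velar             kʰ        kʼ      
uvular            qʰ        qʼ      
Gaps, from front to back: bilabial lacks ejective (/pʼ/); alveolar lacks ejective (/tʼ/).

/pʼ/, /tʼ/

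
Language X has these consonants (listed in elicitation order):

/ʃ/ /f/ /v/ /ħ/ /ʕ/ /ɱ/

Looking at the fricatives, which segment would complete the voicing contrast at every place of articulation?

Voiceless: /f/ (labiodental), /ʃ/ (postalveolar), /ħ/ (pharyngeal).
Voiced: /v/ (labiodental), /ʕ/ (pharyngeal).
The postalveolar row has no voiced member, so the gap is the voiced postalveolar fricative /ʒ/.

/ʒ/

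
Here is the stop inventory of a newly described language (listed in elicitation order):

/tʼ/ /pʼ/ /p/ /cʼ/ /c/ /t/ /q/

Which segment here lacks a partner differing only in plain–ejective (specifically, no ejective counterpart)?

/q/

Bilabial: /p/ ~ /pʼ/
Alveolar: /t/ ~ /tʼ/
Palatal: /c/ ~ /cʼ/
Uvular: only /q/ (plain); no ejective partner.
So /q/ is the unpaired segment.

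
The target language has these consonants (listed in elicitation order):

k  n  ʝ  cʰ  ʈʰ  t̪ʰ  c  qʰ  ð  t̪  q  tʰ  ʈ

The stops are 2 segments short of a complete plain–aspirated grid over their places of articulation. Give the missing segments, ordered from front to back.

dental: plain /t̪/, aspirated /t̪ʰ/.
alveolar: plain —, aspirated /tʰ/.
retroflex: plain /ʈ/, aspirated /ʈʰ/.
palatal: plain /c/, aspirated /cʰ/.
velar: plain /k/, aspirated —.
uvular: plain /q/, aspirated /qʰ/.
Gaps, from front to back: alveolar lacks plain (/t/); velar lacks aspirated (/kʰ/).

/t/, /kʰ/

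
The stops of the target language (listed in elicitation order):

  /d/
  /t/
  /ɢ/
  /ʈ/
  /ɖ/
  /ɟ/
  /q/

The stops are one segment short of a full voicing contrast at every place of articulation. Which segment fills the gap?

/c/

place of articulation  voiceless  voiced  
alveolar          t         d       
retroflex         ʈ         ɖ       
palatal           —         ɟ       
uvular            q         ɢ       
The palatal row has no voiceless member, so the gap is the voiceless palatal stop /c/.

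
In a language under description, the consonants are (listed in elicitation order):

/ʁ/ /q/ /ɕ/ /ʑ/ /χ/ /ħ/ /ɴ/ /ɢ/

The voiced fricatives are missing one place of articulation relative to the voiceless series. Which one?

alveolo-palatal: voiceless /ɕ/, voiced /ʑ/.
uvular: voiceless /χ/, voiced /ʁ/.
pharyngeal: voiceless /ħ/, voiced —.
Every place of articulation has a voiced member except pharyngeal, where /ʕ/ would be expected.

pharyngeal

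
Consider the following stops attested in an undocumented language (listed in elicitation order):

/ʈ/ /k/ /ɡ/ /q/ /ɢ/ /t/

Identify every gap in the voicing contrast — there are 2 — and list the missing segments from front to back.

/d/, /ɖ/

alveolar: voiceless /t/, voiced —.
retroflex: voiceless /ʈ/, voiced —.
velar: voiceless /k/, voiced /ɡ/.
uvular: voiceless /q/, voiced /ɢ/.
Gaps, from front to back: alveolar lacks voiced (/d/); retroflex lacks voiced (/ɖ/).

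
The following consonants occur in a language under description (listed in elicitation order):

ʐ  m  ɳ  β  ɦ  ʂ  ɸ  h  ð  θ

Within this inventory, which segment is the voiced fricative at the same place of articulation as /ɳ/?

/ʐ/

/ɳ/ is a retroflex nasal.
The voiced fricative at the same place is a voiced retroflex fricative — in this inventory, /ʐ/.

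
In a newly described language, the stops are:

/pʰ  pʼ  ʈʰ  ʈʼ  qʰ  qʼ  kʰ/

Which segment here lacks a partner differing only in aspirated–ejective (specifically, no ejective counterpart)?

Bilabial: /pʰ/ ~ /pʼ/
Retroflex: /ʈʰ/ ~ /ʈʼ/
Uvular: /qʰ/ ~ /qʼ/
Velar: only /kʰ/ (aspirated); no ejective partner.
So /kʰ/ is the unpaired segment.

/kʰ/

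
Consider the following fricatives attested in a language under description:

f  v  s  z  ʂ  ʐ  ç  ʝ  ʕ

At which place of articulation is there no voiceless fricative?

labiodental: voiceless /f/, voiced /v/.
alveolar: voiceless /s/, voiced /z/.
retroflex: voiceless /ʂ/, voiced /ʐ/.
palatal: voiceless /ç/, voiced /ʝ/.
pharyngeal: voiceless —, voiced /ʕ/.
Every place of articulation has a voiceless member except pharyngeal, where /ħ/ would be expected.

pharyngeal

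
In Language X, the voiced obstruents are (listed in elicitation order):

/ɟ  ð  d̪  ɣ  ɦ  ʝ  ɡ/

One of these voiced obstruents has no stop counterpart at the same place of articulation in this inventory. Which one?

Dental: /d̪/ ~ /ð/
Palatal: /ɟ/ ~ /ʝ/
Velar: /ɡ/ ~ /ɣ/
Glottal: only /ɦ/ (fricative); no stop partner.
So /ɦ/ is the unpaired segment.

/ɦ/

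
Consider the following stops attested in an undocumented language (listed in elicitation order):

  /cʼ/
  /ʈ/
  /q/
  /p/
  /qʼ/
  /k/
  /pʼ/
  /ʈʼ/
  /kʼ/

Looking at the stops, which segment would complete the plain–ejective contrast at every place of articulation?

/c/

place of articulation  plain     ejective
bilabial          p         pʼ      
retroflex         ʈ         ʈʼ      
palatal           —         cʼ      
velar             k         kʼ      
uvular            q         qʼ      
The palatal row has no plain member, so the gap is the plain palatal stop /c/.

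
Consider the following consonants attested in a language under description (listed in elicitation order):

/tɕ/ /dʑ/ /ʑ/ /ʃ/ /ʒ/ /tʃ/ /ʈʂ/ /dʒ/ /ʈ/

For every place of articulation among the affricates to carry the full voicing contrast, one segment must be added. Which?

place of articulation  voiceless  voiced  
postalveolar      tʃ        dʒ      
retroflex         ʈʂ        —       
alveolo-palatal   tɕ        dʑ      
The retroflex row has no voiced member, so the gap is the voiced retroflex affricate /ɖʐ/.

/ɖʐ/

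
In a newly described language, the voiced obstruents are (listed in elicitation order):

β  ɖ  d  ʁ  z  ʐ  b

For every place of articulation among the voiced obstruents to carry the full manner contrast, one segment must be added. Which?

/ɢ/

bilabial: stop /b/, fricative /β/.
alveolar: stop /d/, fricative /z/.
retroflex: stop /ɖ/, fricative /ʐ/.
uvular: stop —, fricative /ʁ/.
The uvular row has no stop member, so the gap is the uvular stop /ɢ/.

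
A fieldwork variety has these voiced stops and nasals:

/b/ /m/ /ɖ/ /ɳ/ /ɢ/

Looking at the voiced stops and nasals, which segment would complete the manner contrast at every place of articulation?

/ɴ/

Oral stop: /b/ (bilabial), /ɖ/ (retroflex), /ɢ/ (uvular).
Nasal: /m/ (bilabial), /ɳ/ (retroflex).
The uvular row has no nasal member, so the gap is the uvular nasal /ɴ/.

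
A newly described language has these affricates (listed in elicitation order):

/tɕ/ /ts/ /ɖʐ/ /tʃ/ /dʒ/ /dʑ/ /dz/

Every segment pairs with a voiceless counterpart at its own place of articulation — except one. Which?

Alveolar: /ts/ ~ /dz/
Postalveolar: /tʃ/ ~ /dʒ/
Alveolo-palatal: /tɕ/ ~ /dʑ/
Retroflex: only /ɖʐ/ (voiced); no voiceless partner.
So /ɖʐ/ is the unpaired segment.

/ɖʐ/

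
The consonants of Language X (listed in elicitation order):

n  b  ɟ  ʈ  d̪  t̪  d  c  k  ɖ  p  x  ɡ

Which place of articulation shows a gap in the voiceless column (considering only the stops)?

alveolar

place of articulation  voiceless  voiced  
bilabial          p         b       
dental            t̪        d̪      
alveolar          —         d       
retroflex         ʈ         ɖ       
palatal           c         ɟ       
velar             k         ɡ       
Every place of articulation has a voiceless member except alveolar, where /t/ would be expected.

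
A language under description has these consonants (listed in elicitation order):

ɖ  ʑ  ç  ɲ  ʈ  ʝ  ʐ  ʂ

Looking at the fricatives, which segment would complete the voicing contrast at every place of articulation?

retroflex: voiceless /ʂ/, voiced /ʐ/.
alveolo-palatal: voiceless —, voiced /ʑ/.
palatal: voiceless /ç/, voiced /ʝ/.
The alveolo-palatal row has no voiceless member, so the gap is the voiceless alveolo-palatal fricative /ɕ/.

/ɕ/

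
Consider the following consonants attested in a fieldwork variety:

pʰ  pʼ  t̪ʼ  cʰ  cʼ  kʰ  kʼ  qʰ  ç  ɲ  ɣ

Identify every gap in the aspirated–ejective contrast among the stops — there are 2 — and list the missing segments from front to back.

/t̪ʰ/, /qʼ/

place of articulation  aspirated  ejective
bilabial          pʰ        pʼ      
dental            —         t̪ʼ     
palatal           cʰ        cʼ      
velar             kʰ        kʼ      
uvular            qʰ        —       
Gaps, from front to back: dental lacks aspirated (/t̪ʰ/); uvular lacks ejective (/qʼ/).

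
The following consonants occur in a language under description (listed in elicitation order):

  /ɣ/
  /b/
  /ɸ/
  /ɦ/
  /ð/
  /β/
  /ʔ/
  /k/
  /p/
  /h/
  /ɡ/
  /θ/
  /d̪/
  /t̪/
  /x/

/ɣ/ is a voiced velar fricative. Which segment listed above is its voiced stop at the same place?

The voiced stop at the same place is a voiced velar stop — in this inventory, /ɡ/.

/ɡ/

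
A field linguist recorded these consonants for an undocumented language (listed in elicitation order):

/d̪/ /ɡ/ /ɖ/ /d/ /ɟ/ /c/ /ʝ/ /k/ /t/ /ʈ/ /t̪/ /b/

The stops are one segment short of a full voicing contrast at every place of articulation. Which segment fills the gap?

/p/

Voiceless: /t̪/ (dental), /t/ (alveolar), /ʈ/ (retroflex), /c/ (palatal), /k/ (velar).
Voiced: /b/ (bilabial), /d̪/ (dental), /d/ (alveolar), /ɖ/ (retroflex), /ɟ/ (palatal), /ɡ/ (velar).
The bilabial row has no voiceless member, so the gap is the voiceless bilabial stop /p/.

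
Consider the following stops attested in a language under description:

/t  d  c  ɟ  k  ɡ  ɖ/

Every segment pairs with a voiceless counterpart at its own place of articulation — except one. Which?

/ɖ/

Alveolar: /t/ ~ /d/
Palatal: /c/ ~ /ɟ/
Velar: /k/ ~ /ɡ/
Retroflex: only /ɖ/ (voiced); no voiceless partner.
So /ɖ/ is the unpaired segment.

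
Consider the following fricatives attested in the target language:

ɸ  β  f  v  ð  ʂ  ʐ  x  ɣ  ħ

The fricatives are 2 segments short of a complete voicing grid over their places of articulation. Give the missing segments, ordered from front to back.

/θ/, /ʕ/

place of articulation  voiceless  voiced  
bilabial          ɸ         β       
labiodental       f         v       
dental            —         ð       
retroflex         ʂ         ʐ       
velar             x         ɣ       
pharyngeal        ħ         —       
Gaps, from front to back: dental lacks voiceless (/θ/); pharyngeal lacks voiced (/ʕ/).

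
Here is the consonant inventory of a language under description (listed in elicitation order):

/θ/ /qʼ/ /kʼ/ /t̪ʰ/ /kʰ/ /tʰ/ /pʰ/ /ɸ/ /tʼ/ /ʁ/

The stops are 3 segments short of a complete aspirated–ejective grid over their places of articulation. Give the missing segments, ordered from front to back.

Aspirated: /pʰ/ (bilabial), /t̪ʰ/ (dental), /tʰ/ (alveolar), /kʰ/ (velar).
Ejective: /tʼ/ (alveolar), /kʼ/ (velar), /qʼ/ (uvular).
Gaps, from front to back: bilabial lacks ejective (/pʼ/); dental lacks ejective (/t̪ʼ/); uvular lacks aspirated (/qʰ/).

/pʼ/, /t̪ʼ/, /qʰ/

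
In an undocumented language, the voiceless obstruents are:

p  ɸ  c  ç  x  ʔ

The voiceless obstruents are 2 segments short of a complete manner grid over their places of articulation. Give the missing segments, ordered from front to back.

bilabial: stop /p/, fricative /ɸ/.
palatal: stop /c/, fricative /ç/.
velar: stop —, fricative /x/.
glottal: stop /ʔ/, fricative —.
Gaps, from front to back: velar lacks stop (/k/); glottal lacks fricative (/h/).

/k/, /h/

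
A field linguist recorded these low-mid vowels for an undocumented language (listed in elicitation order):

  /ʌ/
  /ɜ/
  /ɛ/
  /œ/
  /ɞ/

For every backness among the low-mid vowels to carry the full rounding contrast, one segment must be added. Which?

Unrounded: /ɛ/ (front), /ɜ/ (central), /ʌ/ (back).
Rounded: /œ/ (front), /ɞ/ (central).
The back row has no rounded member, so the gap is the back rounded vowel /ɔ/.

/ɔ/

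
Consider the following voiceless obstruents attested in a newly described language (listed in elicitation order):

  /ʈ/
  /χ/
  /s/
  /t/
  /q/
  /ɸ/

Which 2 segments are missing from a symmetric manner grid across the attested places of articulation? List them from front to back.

/p/, /ʂ/

bilabial: stop —, fricative /ɸ/.
alveolar: stop /t/, fricative /s/.
retroflex: stop /ʈ/, fricative —.
uvular: stop /q/, fricative /χ/.
Gaps, from front to back: bilabial lacks stop (/p/); retroflex lacks fricative (/ʂ/).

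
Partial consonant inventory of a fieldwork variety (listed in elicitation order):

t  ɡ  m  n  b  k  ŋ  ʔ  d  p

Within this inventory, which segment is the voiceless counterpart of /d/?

/d/ is a voiced alveolar stop.
The voiceless counterpart is a voiceless alveolar stop — in this inventory, /t/.

/t/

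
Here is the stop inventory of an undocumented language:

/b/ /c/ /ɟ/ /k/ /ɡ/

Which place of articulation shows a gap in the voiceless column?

bilabial

bilabial: voiceless —, voiced /b/.
palatal: voiceless /c/, voiced /ɟ/.
velar: voiceless /k/, voiced /ɡ/.
Every place of articulation has a voiceless member except bilabial, where /p/ would be expected.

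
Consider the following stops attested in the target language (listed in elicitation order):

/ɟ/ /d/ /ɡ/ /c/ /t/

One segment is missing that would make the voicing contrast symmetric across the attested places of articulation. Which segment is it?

/k/

place of articulation  voiceless  voiced  
alveolar          t         d       
palatal           c         ɟ       
velar             —         ɡ       
The velar row has no voiceless member, so the gap is the voiceless velar stop /k/.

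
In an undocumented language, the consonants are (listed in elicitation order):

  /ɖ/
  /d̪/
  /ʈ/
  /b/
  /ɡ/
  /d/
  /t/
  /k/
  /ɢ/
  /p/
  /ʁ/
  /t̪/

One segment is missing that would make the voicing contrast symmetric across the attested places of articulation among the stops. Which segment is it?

/q/

Voiceless: /p/ (bilabial), /t̪/ (dental), /t/ (alveolar), /ʈ/ (retroflex), /k/ (velar).
Voiced: /b/ (bilabial), /d̪/ (dental), /d/ (alveolar), /ɖ/ (retroflex), /ɡ/ (velar), /ɢ/ (uvular).
The uvular row has no voiceless member, so the gap is the voiceless uvular stop /q/.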